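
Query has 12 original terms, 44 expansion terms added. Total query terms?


Original terms: 12
Expansion terms: 44
Total = 12 + 44 = 56

56


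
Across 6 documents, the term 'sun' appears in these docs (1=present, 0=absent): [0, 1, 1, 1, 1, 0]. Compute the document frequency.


Checking each document for 'sun':
Doc 1: absent
Doc 2: present
Doc 3: present
Doc 4: present
Doc 5: present
Doc 6: absent
df = sum of presences = 0 + 1 + 1 + 1 + 1 + 0 = 4

4


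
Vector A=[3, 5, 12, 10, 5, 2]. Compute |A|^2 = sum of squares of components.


|A|^2 = sum of squared components
A[0]^2 = 3^2 = 9
A[1]^2 = 5^2 = 25
A[2]^2 = 12^2 = 144
A[3]^2 = 10^2 = 100
A[4]^2 = 5^2 = 25
A[5]^2 = 2^2 = 4
Sum = 9 + 25 + 144 + 100 + 25 + 4 = 307

307


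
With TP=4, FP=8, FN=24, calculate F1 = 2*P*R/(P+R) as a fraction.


F1 = 2 * P * R / (P + R)
P = TP/(TP+FP) = 4/12 = 1/3
R = TP/(TP+FN) = 4/28 = 1/7
2 * P * R = 2 * 1/3 * 1/7 = 2/21
P + R = 1/3 + 1/7 = 10/21
F1 = 2/21 / 10/21 = 1/5

1/5


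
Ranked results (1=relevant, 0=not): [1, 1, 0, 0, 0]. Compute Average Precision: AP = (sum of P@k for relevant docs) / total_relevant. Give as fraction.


Computing P@k for each relevant position:
Position 1: relevant, P@1 = 1/1 = 1
Position 2: relevant, P@2 = 2/2 = 1
Position 3: not relevant
Position 4: not relevant
Position 5: not relevant
Sum of P@k = 1 + 1 = 2
AP = 2 / 2 = 1

1


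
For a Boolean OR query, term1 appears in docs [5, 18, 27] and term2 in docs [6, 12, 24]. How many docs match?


Boolean OR: find union of posting lists
term1 docs: [5, 18, 27]
term2 docs: [6, 12, 24]
Union: [5, 6, 12, 18, 24, 27]
|union| = 6

6


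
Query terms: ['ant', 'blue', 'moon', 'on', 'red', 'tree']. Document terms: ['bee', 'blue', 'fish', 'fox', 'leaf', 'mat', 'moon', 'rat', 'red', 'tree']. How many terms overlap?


Query terms: ['ant', 'blue', 'moon', 'on', 'red', 'tree']
Document terms: ['bee', 'blue', 'fish', 'fox', 'leaf', 'mat', 'moon', 'rat', 'red', 'tree']
Common terms: ['blue', 'moon', 'red', 'tree']
Overlap count = 4

4


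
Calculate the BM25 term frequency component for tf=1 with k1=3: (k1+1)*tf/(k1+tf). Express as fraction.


BM25 TF component = (k1+1)*tf / (k1+tf)
k1 = 3, tf = 1
Numerator = (3+1)*1 = 4
Denominator = 3 + 1 = 4
= 4/4 = 1

1


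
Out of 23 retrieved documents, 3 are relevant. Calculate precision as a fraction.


Precision = relevant_retrieved / total_retrieved
= 3 / 23
= 3 / (3 + 20)
= 3/23

3/23


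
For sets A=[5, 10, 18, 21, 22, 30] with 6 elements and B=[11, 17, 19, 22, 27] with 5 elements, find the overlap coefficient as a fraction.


A intersect B = [22]
|A intersect B| = 1
min(|A|, |B|) = min(6, 5) = 5
Overlap = 1 / 5 = 1/5

1/5


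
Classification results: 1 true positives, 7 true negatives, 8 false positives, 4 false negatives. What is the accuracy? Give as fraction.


Accuracy = (TP + TN) / (TP + TN + FP + FN)
TP + TN = 1 + 7 = 8
Total = 1 + 7 + 8 + 4 = 20
Accuracy = 8 / 20 = 2/5

2/5


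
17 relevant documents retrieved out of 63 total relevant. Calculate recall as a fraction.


Recall = retrieved_relevant / total_relevant
= 17 / 63
= 17 / (17 + 46)
= 17/63

17/63


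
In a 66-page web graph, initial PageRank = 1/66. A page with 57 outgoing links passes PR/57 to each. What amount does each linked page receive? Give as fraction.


Initial PR = 1/66 = 1/66
Outlinks = 57
Contribution per link = PR / outlinks
= 1/66 / 57
= 1/3762

1/3762


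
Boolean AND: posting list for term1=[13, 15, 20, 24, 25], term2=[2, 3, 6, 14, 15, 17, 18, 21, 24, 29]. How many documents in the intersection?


Boolean AND: find intersection of posting lists
term1 docs: [13, 15, 20, 24, 25]
term2 docs: [2, 3, 6, 14, 15, 17, 18, 21, 24, 29]
Intersection: [15, 24]
|intersection| = 2

2


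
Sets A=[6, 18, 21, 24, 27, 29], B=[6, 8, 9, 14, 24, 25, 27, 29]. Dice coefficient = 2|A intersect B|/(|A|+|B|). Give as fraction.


A intersect B = [6, 24, 27, 29]
|A intersect B| = 4
|A| = 6, |B| = 8
Dice = 2*4 / (6+8)
= 8 / 14 = 4/7

4/7


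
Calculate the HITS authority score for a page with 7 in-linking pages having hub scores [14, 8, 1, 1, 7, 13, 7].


Authority = sum of hub scores of in-linkers
In-link 1: hub score = 14
In-link 2: hub score = 8
In-link 3: hub score = 1
In-link 4: hub score = 1
In-link 5: hub score = 7
In-link 6: hub score = 13
In-link 7: hub score = 7
Authority = 14 + 8 + 1 + 1 + 7 + 13 + 7 = 51

51


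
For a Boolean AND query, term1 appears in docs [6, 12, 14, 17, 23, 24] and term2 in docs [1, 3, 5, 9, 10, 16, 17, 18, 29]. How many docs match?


Boolean AND: find intersection of posting lists
term1 docs: [6, 12, 14, 17, 23, 24]
term2 docs: [1, 3, 5, 9, 10, 16, 17, 18, 29]
Intersection: [17]
|intersection| = 1

1


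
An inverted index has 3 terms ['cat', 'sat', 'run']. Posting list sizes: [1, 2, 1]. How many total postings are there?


Summing posting list sizes:
'cat': 1 postings
'sat': 2 postings
'run': 1 postings
Total = 1 + 2 + 1 = 4

4


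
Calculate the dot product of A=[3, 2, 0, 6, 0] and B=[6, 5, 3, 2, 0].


Dot product = sum of element-wise products
A[0]*B[0] = 3*6 = 18
A[1]*B[1] = 2*5 = 10
A[2]*B[2] = 0*3 = 0
A[3]*B[3] = 6*2 = 12
A[4]*B[4] = 0*0 = 0
Sum = 18 + 10 + 0 + 12 + 0 = 40

40


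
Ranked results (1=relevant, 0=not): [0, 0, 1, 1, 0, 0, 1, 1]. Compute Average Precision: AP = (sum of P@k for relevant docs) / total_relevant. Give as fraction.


Computing P@k for each relevant position:
Position 1: not relevant
Position 2: not relevant
Position 3: relevant, P@3 = 1/3 = 1/3
Position 4: relevant, P@4 = 2/4 = 1/2
Position 5: not relevant
Position 6: not relevant
Position 7: relevant, P@7 = 3/7 = 3/7
Position 8: relevant, P@8 = 4/8 = 1/2
Sum of P@k = 1/3 + 1/2 + 3/7 + 1/2 = 37/21
AP = 37/21 / 4 = 37/84

37/84


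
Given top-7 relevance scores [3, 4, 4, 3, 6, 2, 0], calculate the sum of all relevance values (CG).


Cumulative Gain = sum of relevance scores
Position 1: rel=3, running sum=3
Position 2: rel=4, running sum=7
Position 3: rel=4, running sum=11
Position 4: rel=3, running sum=14
Position 5: rel=6, running sum=20
Position 6: rel=2, running sum=22
Position 7: rel=0, running sum=22
CG = 22

22


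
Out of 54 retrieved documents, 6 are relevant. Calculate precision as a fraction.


Precision = relevant_retrieved / total_retrieved
= 6 / 54
= 6 / (6 + 48)
= 1/9

1/9


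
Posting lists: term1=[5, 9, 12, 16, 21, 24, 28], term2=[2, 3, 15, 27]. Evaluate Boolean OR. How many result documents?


Boolean OR: find union of posting lists
term1 docs: [5, 9, 12, 16, 21, 24, 28]
term2 docs: [2, 3, 15, 27]
Union: [2, 3, 5, 9, 12, 15, 16, 21, 24, 27, 28]
|union| = 11

11


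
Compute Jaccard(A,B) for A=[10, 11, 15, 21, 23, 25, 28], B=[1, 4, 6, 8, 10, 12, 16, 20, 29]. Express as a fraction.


A intersect B = [10]
|A intersect B| = 1
A union B = [1, 4, 6, 8, 10, 11, 12, 15, 16, 20, 21, 23, 25, 28, 29]
|A union B| = 15
Jaccard = 1/15 = 1/15

1/15


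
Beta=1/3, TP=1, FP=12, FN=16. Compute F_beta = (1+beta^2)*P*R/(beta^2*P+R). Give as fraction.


P = TP/(TP+FP) = 1/13 = 1/13
R = TP/(TP+FN) = 1/17 = 1/17
beta^2 = 1/3^2 = 1/9
(1 + beta^2) = 10/9
Numerator = (1+beta^2)*P*R = 10/1989
Denominator = beta^2*P + R = 1/117 + 1/17 = 134/1989
F_beta = 5/67

5/67


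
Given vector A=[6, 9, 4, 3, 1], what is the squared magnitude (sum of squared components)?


|A|^2 = sum of squared components
A[0]^2 = 6^2 = 36
A[1]^2 = 9^2 = 81
A[2]^2 = 4^2 = 16
A[3]^2 = 3^2 = 9
A[4]^2 = 1^2 = 1
Sum = 36 + 81 + 16 + 9 + 1 = 143

143


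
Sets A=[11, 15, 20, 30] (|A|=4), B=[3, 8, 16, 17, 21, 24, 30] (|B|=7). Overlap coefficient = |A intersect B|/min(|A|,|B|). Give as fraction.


A intersect B = [30]
|A intersect B| = 1
min(|A|, |B|) = min(4, 7) = 4
Overlap = 1 / 4 = 1/4

1/4


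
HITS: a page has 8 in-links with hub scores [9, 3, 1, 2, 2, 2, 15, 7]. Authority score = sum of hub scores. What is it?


Authority = sum of hub scores of in-linkers
In-link 1: hub score = 9
In-link 2: hub score = 3
In-link 3: hub score = 1
In-link 4: hub score = 2
In-link 5: hub score = 2
In-link 6: hub score = 2
In-link 7: hub score = 15
In-link 8: hub score = 7
Authority = 9 + 3 + 1 + 2 + 2 + 2 + 15 + 7 = 41

41


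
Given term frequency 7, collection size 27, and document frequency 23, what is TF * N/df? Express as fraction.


TF * (N/df)
= 7 * (27/23)
= 7 * 27/23
= 189/23

189/23


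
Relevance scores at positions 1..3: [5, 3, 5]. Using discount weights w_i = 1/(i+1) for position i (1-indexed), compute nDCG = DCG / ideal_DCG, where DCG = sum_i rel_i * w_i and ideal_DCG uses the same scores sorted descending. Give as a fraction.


Position discount weights w_i = 1/(i+1) for i=1..3:
Weights = [1/2, 1/3, 1/4]
Actual relevance: [5, 3, 5]
DCG = 5/2 + 3/3 + 5/4 = 19/4
Ideal relevance (sorted desc): [5, 5, 3]
Ideal DCG = 5/2 + 5/3 + 3/4 = 59/12
nDCG = DCG / ideal_DCG = 19/4 / 59/12 = 57/59

57/59


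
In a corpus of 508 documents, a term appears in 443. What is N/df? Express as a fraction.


IDF ratio = N / df
= 508 / 443
= 508/443

508/443


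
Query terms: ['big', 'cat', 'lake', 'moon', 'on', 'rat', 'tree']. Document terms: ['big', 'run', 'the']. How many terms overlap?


Query terms: ['big', 'cat', 'lake', 'moon', 'on', 'rat', 'tree']
Document terms: ['big', 'run', 'the']
Common terms: ['big']
Overlap count = 1

1


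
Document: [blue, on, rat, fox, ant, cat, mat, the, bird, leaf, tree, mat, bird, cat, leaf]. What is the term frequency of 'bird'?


Document has 15 words
Scanning for 'bird':
Found at positions: [8, 12]
Count = 2

2


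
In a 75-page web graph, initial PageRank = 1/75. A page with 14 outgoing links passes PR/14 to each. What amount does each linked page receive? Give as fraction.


Initial PR = 1/75 = 1/75
Outlinks = 14
Contribution per link = PR / outlinks
= 1/75 / 14
= 1/1050

1/1050


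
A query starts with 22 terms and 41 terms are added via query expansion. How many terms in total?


Original terms: 22
Expansion terms: 41
Total = 22 + 41 = 63

63


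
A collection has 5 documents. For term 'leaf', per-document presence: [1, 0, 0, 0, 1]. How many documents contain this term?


Checking each document for 'leaf':
Doc 1: present
Doc 2: absent
Doc 3: absent
Doc 4: absent
Doc 5: present
df = sum of presences = 1 + 0 + 0 + 0 + 1 = 2

2


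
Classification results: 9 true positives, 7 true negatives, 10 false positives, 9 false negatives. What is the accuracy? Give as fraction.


Accuracy = (TP + TN) / (TP + TN + FP + FN)
TP + TN = 9 + 7 = 16
Total = 9 + 7 + 10 + 9 = 35
Accuracy = 16 / 35 = 16/35

16/35


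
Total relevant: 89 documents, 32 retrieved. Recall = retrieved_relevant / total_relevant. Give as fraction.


Recall = retrieved_relevant / total_relevant
= 32 / 89
= 32 / (32 + 57)
= 32/89

32/89


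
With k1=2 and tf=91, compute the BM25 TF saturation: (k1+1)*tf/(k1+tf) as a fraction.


BM25 TF component = (k1+1)*tf / (k1+tf)
k1 = 2, tf = 91
Numerator = (2+1)*91 = 273
Denominator = 2 + 91 = 93
= 273/93 = 91/31

91/31


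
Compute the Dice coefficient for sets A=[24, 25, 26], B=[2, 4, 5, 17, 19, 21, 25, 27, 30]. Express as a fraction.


A intersect B = [25]
|A intersect B| = 1
|A| = 3, |B| = 9
Dice = 2*1 / (3+9)
= 2 / 12 = 1/6

1/6


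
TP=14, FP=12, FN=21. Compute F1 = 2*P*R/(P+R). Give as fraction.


F1 = 2 * P * R / (P + R)
P = TP/(TP+FP) = 14/26 = 7/13
R = TP/(TP+FN) = 14/35 = 2/5
2 * P * R = 2 * 7/13 * 2/5 = 28/65
P + R = 7/13 + 2/5 = 61/65
F1 = 28/65 / 61/65 = 28/61

28/61


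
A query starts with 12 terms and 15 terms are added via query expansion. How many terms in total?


Original terms: 12
Expansion terms: 15
Total = 12 + 15 = 27

27


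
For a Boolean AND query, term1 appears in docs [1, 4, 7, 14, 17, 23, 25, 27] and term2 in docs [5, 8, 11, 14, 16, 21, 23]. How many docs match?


Boolean AND: find intersection of posting lists
term1 docs: [1, 4, 7, 14, 17, 23, 25, 27]
term2 docs: [5, 8, 11, 14, 16, 21, 23]
Intersection: [14, 23]
|intersection| = 2

2


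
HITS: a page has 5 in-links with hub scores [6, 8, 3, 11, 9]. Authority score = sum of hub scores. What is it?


Authority = sum of hub scores of in-linkers
In-link 1: hub score = 6
In-link 2: hub score = 8
In-link 3: hub score = 3
In-link 4: hub score = 11
In-link 5: hub score = 9
Authority = 6 + 8 + 3 + 11 + 9 = 37

37


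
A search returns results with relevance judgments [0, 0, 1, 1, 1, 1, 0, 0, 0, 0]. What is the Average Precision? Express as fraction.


Computing P@k for each relevant position:
Position 1: not relevant
Position 2: not relevant
Position 3: relevant, P@3 = 1/3 = 1/3
Position 4: relevant, P@4 = 2/4 = 1/2
Position 5: relevant, P@5 = 3/5 = 3/5
Position 6: relevant, P@6 = 4/6 = 2/3
Position 7: not relevant
Position 8: not relevant
Position 9: not relevant
Position 10: not relevant
Sum of P@k = 1/3 + 1/2 + 3/5 + 2/3 = 21/10
AP = 21/10 / 4 = 21/40

21/40


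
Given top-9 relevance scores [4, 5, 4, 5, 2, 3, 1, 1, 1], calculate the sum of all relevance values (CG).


Cumulative Gain = sum of relevance scores
Position 1: rel=4, running sum=4
Position 2: rel=5, running sum=9
Position 3: rel=4, running sum=13
Position 4: rel=5, running sum=18
Position 5: rel=2, running sum=20
Position 6: rel=3, running sum=23
Position 7: rel=1, running sum=24
Position 8: rel=1, running sum=25
Position 9: rel=1, running sum=26
CG = 26

26


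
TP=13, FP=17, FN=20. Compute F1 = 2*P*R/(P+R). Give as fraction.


F1 = 2 * P * R / (P + R)
P = TP/(TP+FP) = 13/30 = 13/30
R = TP/(TP+FN) = 13/33 = 13/33
2 * P * R = 2 * 13/30 * 13/33 = 169/495
P + R = 13/30 + 13/33 = 91/110
F1 = 169/495 / 91/110 = 26/63

26/63


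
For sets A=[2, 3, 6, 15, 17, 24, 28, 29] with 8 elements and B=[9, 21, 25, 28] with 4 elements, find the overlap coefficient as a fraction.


A intersect B = [28]
|A intersect B| = 1
min(|A|, |B|) = min(8, 4) = 4
Overlap = 1 / 4 = 1/4

1/4


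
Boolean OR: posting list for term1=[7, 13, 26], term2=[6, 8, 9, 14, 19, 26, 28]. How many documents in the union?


Boolean OR: find union of posting lists
term1 docs: [7, 13, 26]
term2 docs: [6, 8, 9, 14, 19, 26, 28]
Union: [6, 7, 8, 9, 13, 14, 19, 26, 28]
|union| = 9

9


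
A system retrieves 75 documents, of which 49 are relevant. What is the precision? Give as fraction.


Precision = relevant_retrieved / total_retrieved
= 49 / 75
= 49 / (49 + 26)
= 49/75

49/75


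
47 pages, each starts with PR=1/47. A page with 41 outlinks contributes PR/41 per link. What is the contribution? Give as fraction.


Initial PR = 1/47 = 1/47
Outlinks = 41
Contribution per link = PR / outlinks
= 1/47 / 41
= 1/1927

1/1927


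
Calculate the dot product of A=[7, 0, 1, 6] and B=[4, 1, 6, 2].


Dot product = sum of element-wise products
A[0]*B[0] = 7*4 = 28
A[1]*B[1] = 0*1 = 0
A[2]*B[2] = 1*6 = 6
A[3]*B[3] = 6*2 = 12
Sum = 28 + 0 + 6 + 12 = 46

46


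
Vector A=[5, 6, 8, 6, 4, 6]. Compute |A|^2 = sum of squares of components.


|A|^2 = sum of squared components
A[0]^2 = 5^2 = 25
A[1]^2 = 6^2 = 36
A[2]^2 = 8^2 = 64
A[3]^2 = 6^2 = 36
A[4]^2 = 4^2 = 16
A[5]^2 = 6^2 = 36
Sum = 25 + 36 + 64 + 36 + 16 + 36 = 213

213


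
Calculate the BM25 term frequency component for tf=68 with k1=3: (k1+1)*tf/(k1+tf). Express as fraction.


BM25 TF component = (k1+1)*tf / (k1+tf)
k1 = 3, tf = 68
Numerator = (3+1)*68 = 272
Denominator = 3 + 68 = 71
= 272/71 = 272/71

272/71


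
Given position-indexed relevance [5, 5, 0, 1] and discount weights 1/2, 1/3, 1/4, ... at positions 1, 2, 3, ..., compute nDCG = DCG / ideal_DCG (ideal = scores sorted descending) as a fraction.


Position discount weights w_i = 1/(i+1) for i=1..4:
Weights = [1/2, 1/3, 1/4, 1/5]
Actual relevance: [5, 5, 0, 1]
DCG = 5/2 + 5/3 + 0/4 + 1/5 = 131/30
Ideal relevance (sorted desc): [5, 5, 1, 0]
Ideal DCG = 5/2 + 5/3 + 1/4 + 0/5 = 53/12
nDCG = DCG / ideal_DCG = 131/30 / 53/12 = 262/265

262/265


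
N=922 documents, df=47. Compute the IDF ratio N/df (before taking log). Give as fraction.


IDF ratio = N / df
= 922 / 47
= 922/47

922/47


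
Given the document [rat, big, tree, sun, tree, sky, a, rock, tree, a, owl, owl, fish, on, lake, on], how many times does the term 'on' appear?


Document has 16 words
Scanning for 'on':
Found at positions: [13, 15]
Count = 2

2


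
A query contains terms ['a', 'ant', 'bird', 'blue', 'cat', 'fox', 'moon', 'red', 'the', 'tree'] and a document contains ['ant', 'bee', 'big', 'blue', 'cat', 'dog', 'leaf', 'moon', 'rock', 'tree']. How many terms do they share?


Query terms: ['a', 'ant', 'bird', 'blue', 'cat', 'fox', 'moon', 'red', 'the', 'tree']
Document terms: ['ant', 'bee', 'big', 'blue', 'cat', 'dog', 'leaf', 'moon', 'rock', 'tree']
Common terms: ['ant', 'blue', 'cat', 'moon', 'tree']
Overlap count = 5

5


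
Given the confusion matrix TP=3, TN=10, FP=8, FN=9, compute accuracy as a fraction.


Accuracy = (TP + TN) / (TP + TN + FP + FN)
TP + TN = 3 + 10 = 13
Total = 3 + 10 + 8 + 9 = 30
Accuracy = 13 / 30 = 13/30

13/30


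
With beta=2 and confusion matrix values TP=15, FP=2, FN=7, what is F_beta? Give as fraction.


P = TP/(TP+FP) = 15/17 = 15/17
R = TP/(TP+FN) = 15/22 = 15/22
beta^2 = 2^2 = 4
(1 + beta^2) = 5
Numerator = (1+beta^2)*P*R = 1125/374
Denominator = beta^2*P + R = 60/17 + 15/22 = 1575/374
F_beta = 5/7

5/7


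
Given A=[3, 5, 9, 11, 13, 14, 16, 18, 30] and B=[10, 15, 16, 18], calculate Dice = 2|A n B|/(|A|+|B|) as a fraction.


A intersect B = [16, 18]
|A intersect B| = 2
|A| = 9, |B| = 4
Dice = 2*2 / (9+4)
= 4 / 13 = 4/13

4/13


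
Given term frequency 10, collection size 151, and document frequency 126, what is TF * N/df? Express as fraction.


TF * (N/df)
= 10 * (151/126)
= 10 * 151/126
= 755/63

755/63


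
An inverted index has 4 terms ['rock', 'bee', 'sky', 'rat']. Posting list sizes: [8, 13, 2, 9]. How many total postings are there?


Summing posting list sizes:
'rock': 8 postings
'bee': 13 postings
'sky': 2 postings
'rat': 9 postings
Total = 8 + 13 + 2 + 9 = 32

32


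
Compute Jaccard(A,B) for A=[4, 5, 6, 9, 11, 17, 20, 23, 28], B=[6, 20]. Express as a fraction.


A intersect B = [6, 20]
|A intersect B| = 2
A union B = [4, 5, 6, 9, 11, 17, 20, 23, 28]
|A union B| = 9
Jaccard = 2/9 = 2/9

2/9


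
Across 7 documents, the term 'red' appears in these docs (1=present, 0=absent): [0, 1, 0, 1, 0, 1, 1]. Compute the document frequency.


Checking each document for 'red':
Doc 1: absent
Doc 2: present
Doc 3: absent
Doc 4: present
Doc 5: absent
Doc 6: present
Doc 7: present
df = sum of presences = 0 + 1 + 0 + 1 + 0 + 1 + 1 = 4

4


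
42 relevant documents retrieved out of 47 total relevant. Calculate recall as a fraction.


Recall = retrieved_relevant / total_relevant
= 42 / 47
= 42 / (42 + 5)
= 42/47

42/47


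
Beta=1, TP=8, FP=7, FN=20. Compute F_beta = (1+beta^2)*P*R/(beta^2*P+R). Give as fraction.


P = TP/(TP+FP) = 8/15 = 8/15
R = TP/(TP+FN) = 8/28 = 2/7
beta^2 = 1^2 = 1
(1 + beta^2) = 2
Numerator = (1+beta^2)*P*R = 32/105
Denominator = beta^2*P + R = 8/15 + 2/7 = 86/105
F_beta = 16/43

16/43


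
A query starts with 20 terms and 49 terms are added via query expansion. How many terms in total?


Original terms: 20
Expansion terms: 49
Total = 20 + 49 = 69

69


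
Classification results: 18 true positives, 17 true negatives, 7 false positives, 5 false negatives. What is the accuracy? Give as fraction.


Accuracy = (TP + TN) / (TP + TN + FP + FN)
TP + TN = 18 + 17 = 35
Total = 18 + 17 + 7 + 5 = 47
Accuracy = 35 / 47 = 35/47

35/47


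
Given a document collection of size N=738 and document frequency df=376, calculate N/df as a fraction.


IDF ratio = N / df
= 738 / 376
= 369/188

369/188


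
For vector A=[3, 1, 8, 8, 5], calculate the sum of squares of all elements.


|A|^2 = sum of squared components
A[0]^2 = 3^2 = 9
A[1]^2 = 1^2 = 1
A[2]^2 = 8^2 = 64
A[3]^2 = 8^2 = 64
A[4]^2 = 5^2 = 25
Sum = 9 + 1 + 64 + 64 + 25 = 163

163


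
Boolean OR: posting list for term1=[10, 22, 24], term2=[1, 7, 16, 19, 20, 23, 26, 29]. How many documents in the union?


Boolean OR: find union of posting lists
term1 docs: [10, 22, 24]
term2 docs: [1, 7, 16, 19, 20, 23, 26, 29]
Union: [1, 7, 10, 16, 19, 20, 22, 23, 24, 26, 29]
|union| = 11

11


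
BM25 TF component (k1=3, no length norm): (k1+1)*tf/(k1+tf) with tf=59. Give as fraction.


BM25 TF component = (k1+1)*tf / (k1+tf)
k1 = 3, tf = 59
Numerator = (3+1)*59 = 236
Denominator = 3 + 59 = 62
= 236/62 = 118/31

118/31


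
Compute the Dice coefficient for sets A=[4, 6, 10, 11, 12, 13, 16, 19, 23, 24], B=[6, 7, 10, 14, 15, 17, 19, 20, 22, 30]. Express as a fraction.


A intersect B = [6, 10, 19]
|A intersect B| = 3
|A| = 10, |B| = 10
Dice = 2*3 / (10+10)
= 6 / 20 = 3/10

3/10


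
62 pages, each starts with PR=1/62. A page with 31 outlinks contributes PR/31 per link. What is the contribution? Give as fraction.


Initial PR = 1/62 = 1/62
Outlinks = 31
Contribution per link = PR / outlinks
= 1/62 / 31
= 1/1922

1/1922


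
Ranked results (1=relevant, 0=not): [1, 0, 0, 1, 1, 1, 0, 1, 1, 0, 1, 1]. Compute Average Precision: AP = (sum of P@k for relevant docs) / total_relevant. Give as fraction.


Computing P@k for each relevant position:
Position 1: relevant, P@1 = 1/1 = 1
Position 2: not relevant
Position 3: not relevant
Position 4: relevant, P@4 = 2/4 = 1/2
Position 5: relevant, P@5 = 3/5 = 3/5
Position 6: relevant, P@6 = 4/6 = 2/3
Position 7: not relevant
Position 8: relevant, P@8 = 5/8 = 5/8
Position 9: relevant, P@9 = 6/9 = 2/3
Position 10: not relevant
Position 11: relevant, P@11 = 7/11 = 7/11
Position 12: relevant, P@12 = 8/12 = 2/3
Sum of P@k = 1 + 1/2 + 3/5 + 2/3 + 5/8 + 2/3 + 7/11 + 2/3 = 2359/440
AP = 2359/440 / 8 = 2359/3520

2359/3520


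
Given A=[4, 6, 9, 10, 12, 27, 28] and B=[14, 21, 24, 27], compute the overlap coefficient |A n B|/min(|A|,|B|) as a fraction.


A intersect B = [27]
|A intersect B| = 1
min(|A|, |B|) = min(7, 4) = 4
Overlap = 1 / 4 = 1/4

1/4


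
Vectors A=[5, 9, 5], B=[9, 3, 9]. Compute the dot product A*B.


Dot product = sum of element-wise products
A[0]*B[0] = 5*9 = 45
A[1]*B[1] = 9*3 = 27
A[2]*B[2] = 5*9 = 45
Sum = 45 + 27 + 45 = 117

117


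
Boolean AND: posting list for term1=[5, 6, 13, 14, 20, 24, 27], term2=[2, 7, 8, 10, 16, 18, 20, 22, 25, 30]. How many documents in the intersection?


Boolean AND: find intersection of posting lists
term1 docs: [5, 6, 13, 14, 20, 24, 27]
term2 docs: [2, 7, 8, 10, 16, 18, 20, 22, 25, 30]
Intersection: [20]
|intersection| = 1

1


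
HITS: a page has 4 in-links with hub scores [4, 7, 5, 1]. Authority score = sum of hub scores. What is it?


Authority = sum of hub scores of in-linkers
In-link 1: hub score = 4
In-link 2: hub score = 7
In-link 3: hub score = 5
In-link 4: hub score = 1
Authority = 4 + 7 + 5 + 1 = 17

17


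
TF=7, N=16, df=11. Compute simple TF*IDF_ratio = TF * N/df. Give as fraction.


TF * (N/df)
= 7 * (16/11)
= 7 * 16/11
= 112/11

112/11


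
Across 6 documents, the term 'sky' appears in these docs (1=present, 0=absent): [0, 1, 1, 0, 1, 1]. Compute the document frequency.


Checking each document for 'sky':
Doc 1: absent
Doc 2: present
Doc 3: present
Doc 4: absent
Doc 5: present
Doc 6: present
df = sum of presences = 0 + 1 + 1 + 0 + 1 + 1 = 4

4


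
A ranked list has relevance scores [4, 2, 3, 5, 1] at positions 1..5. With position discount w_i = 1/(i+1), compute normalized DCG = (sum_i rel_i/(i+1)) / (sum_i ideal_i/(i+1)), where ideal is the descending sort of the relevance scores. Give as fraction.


Position discount weights w_i = 1/(i+1) for i=1..5:
Weights = [1/2, 1/3, 1/4, 1/5, 1/6]
Actual relevance: [4, 2, 3, 5, 1]
DCG = 4/2 + 2/3 + 3/4 + 5/5 + 1/6 = 55/12
Ideal relevance (sorted desc): [5, 4, 3, 2, 1]
Ideal DCG = 5/2 + 4/3 + 3/4 + 2/5 + 1/6 = 103/20
nDCG = DCG / ideal_DCG = 55/12 / 103/20 = 275/309

275/309


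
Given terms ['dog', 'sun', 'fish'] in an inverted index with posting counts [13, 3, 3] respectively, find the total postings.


Summing posting list sizes:
'dog': 13 postings
'sun': 3 postings
'fish': 3 postings
Total = 13 + 3 + 3 = 19

19


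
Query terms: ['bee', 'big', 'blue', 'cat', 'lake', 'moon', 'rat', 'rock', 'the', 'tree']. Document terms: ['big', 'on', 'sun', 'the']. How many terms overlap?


Query terms: ['bee', 'big', 'blue', 'cat', 'lake', 'moon', 'rat', 'rock', 'the', 'tree']
Document terms: ['big', 'on', 'sun', 'the']
Common terms: ['big', 'the']
Overlap count = 2

2


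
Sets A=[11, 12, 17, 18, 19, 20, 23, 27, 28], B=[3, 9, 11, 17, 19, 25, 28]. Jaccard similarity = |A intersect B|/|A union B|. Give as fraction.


A intersect B = [11, 17, 19, 28]
|A intersect B| = 4
A union B = [3, 9, 11, 12, 17, 18, 19, 20, 23, 25, 27, 28]
|A union B| = 12
Jaccard = 4/12 = 1/3

1/3


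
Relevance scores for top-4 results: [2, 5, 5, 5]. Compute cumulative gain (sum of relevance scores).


Cumulative Gain = sum of relevance scores
Position 1: rel=2, running sum=2
Position 2: rel=5, running sum=7
Position 3: rel=5, running sum=12
Position 4: rel=5, running sum=17
CG = 17

17


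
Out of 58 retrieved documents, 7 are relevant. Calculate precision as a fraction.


Precision = relevant_retrieved / total_retrieved
= 7 / 58
= 7 / (7 + 51)
= 7/58

7/58


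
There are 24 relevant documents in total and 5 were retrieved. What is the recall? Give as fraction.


Recall = retrieved_relevant / total_relevant
= 5 / 24
= 5 / (5 + 19)
= 5/24

5/24


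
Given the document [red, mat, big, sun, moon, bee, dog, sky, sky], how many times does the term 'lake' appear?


Document has 9 words
Scanning for 'lake':
Term not found in document
Count = 0

0


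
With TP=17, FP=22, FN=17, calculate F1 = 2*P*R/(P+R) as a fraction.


F1 = 2 * P * R / (P + R)
P = TP/(TP+FP) = 17/39 = 17/39
R = TP/(TP+FN) = 17/34 = 1/2
2 * P * R = 2 * 17/39 * 1/2 = 17/39
P + R = 17/39 + 1/2 = 73/78
F1 = 17/39 / 73/78 = 34/73

34/73


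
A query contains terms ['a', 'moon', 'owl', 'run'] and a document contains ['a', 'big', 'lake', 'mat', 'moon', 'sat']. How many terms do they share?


Query terms: ['a', 'moon', 'owl', 'run']
Document terms: ['a', 'big', 'lake', 'mat', 'moon', 'sat']
Common terms: ['a', 'moon']
Overlap count = 2

2


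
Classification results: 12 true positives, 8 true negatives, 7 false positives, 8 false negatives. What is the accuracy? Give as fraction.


Accuracy = (TP + TN) / (TP + TN + FP + FN)
TP + TN = 12 + 8 = 20
Total = 12 + 8 + 7 + 8 = 35
Accuracy = 20 / 35 = 4/7

4/7


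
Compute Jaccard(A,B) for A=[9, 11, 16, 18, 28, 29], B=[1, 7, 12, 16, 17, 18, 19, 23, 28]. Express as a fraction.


A intersect B = [16, 18, 28]
|A intersect B| = 3
A union B = [1, 7, 9, 11, 12, 16, 17, 18, 19, 23, 28, 29]
|A union B| = 12
Jaccard = 3/12 = 1/4

1/4


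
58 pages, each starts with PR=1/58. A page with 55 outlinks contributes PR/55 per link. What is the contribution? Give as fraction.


Initial PR = 1/58 = 1/58
Outlinks = 55
Contribution per link = PR / outlinks
= 1/58 / 55
= 1/3190

1/3190


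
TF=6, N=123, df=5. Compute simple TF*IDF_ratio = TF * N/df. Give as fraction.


TF * (N/df)
= 6 * (123/5)
= 6 * 123/5
= 738/5

738/5


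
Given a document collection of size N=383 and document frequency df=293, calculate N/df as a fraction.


IDF ratio = N / df
= 383 / 293
= 383/293

383/293


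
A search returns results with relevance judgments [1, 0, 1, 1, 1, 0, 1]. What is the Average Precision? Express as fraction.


Computing P@k for each relevant position:
Position 1: relevant, P@1 = 1/1 = 1
Position 2: not relevant
Position 3: relevant, P@3 = 2/3 = 2/3
Position 4: relevant, P@4 = 3/4 = 3/4
Position 5: relevant, P@5 = 4/5 = 4/5
Position 6: not relevant
Position 7: relevant, P@7 = 5/7 = 5/7
Sum of P@k = 1 + 2/3 + 3/4 + 4/5 + 5/7 = 1651/420
AP = 1651/420 / 5 = 1651/2100

1651/2100


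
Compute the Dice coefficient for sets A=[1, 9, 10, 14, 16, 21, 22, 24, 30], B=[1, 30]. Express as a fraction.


A intersect B = [1, 30]
|A intersect B| = 2
|A| = 9, |B| = 2
Dice = 2*2 / (9+2)
= 4 / 11 = 4/11

4/11


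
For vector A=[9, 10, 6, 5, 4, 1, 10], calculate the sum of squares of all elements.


|A|^2 = sum of squared components
A[0]^2 = 9^2 = 81
A[1]^2 = 10^2 = 100
A[2]^2 = 6^2 = 36
A[3]^2 = 5^2 = 25
A[4]^2 = 4^2 = 16
A[5]^2 = 1^2 = 1
A[6]^2 = 10^2 = 100
Sum = 81 + 100 + 36 + 25 + 16 + 1 + 100 = 359

359


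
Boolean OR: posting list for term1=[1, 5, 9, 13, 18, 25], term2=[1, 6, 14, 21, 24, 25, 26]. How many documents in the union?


Boolean OR: find union of posting lists
term1 docs: [1, 5, 9, 13, 18, 25]
term2 docs: [1, 6, 14, 21, 24, 25, 26]
Union: [1, 5, 6, 9, 13, 14, 18, 21, 24, 25, 26]
|union| = 11

11


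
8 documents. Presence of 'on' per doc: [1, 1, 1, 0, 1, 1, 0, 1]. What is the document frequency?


Checking each document for 'on':
Doc 1: present
Doc 2: present
Doc 3: present
Doc 4: absent
Doc 5: present
Doc 6: present
Doc 7: absent
Doc 8: present
df = sum of presences = 1 + 1 + 1 + 0 + 1 + 1 + 0 + 1 = 6

6


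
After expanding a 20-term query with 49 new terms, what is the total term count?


Original terms: 20
Expansion terms: 49
Total = 20 + 49 = 69

69


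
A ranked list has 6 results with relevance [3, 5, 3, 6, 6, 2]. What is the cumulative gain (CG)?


Cumulative Gain = sum of relevance scores
Position 1: rel=3, running sum=3
Position 2: rel=5, running sum=8
Position 3: rel=3, running sum=11
Position 4: rel=6, running sum=17
Position 5: rel=6, running sum=23
Position 6: rel=2, running sum=25
CG = 25

25


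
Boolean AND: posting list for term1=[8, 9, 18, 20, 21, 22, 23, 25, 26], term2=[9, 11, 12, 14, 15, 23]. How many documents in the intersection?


Boolean AND: find intersection of posting lists
term1 docs: [8, 9, 18, 20, 21, 22, 23, 25, 26]
term2 docs: [9, 11, 12, 14, 15, 23]
Intersection: [9, 23]
|intersection| = 2

2


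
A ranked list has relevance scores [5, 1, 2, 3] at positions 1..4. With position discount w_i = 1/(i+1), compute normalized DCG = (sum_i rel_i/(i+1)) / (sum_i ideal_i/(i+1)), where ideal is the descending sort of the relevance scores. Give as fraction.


Position discount weights w_i = 1/(i+1) for i=1..4:
Weights = [1/2, 1/3, 1/4, 1/5]
Actual relevance: [5, 1, 2, 3]
DCG = 5/2 + 1/3 + 2/4 + 3/5 = 59/15
Ideal relevance (sorted desc): [5, 3, 2, 1]
Ideal DCG = 5/2 + 3/3 + 2/4 + 1/5 = 21/5
nDCG = DCG / ideal_DCG = 59/15 / 21/5 = 59/63

59/63


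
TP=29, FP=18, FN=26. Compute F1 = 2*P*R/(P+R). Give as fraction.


F1 = 2 * P * R / (P + R)
P = TP/(TP+FP) = 29/47 = 29/47
R = TP/(TP+FN) = 29/55 = 29/55
2 * P * R = 2 * 29/47 * 29/55 = 1682/2585
P + R = 29/47 + 29/55 = 2958/2585
F1 = 1682/2585 / 2958/2585 = 29/51

29/51


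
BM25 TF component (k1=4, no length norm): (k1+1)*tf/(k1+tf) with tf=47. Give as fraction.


BM25 TF component = (k1+1)*tf / (k1+tf)
k1 = 4, tf = 47
Numerator = (4+1)*47 = 235
Denominator = 4 + 47 = 51
= 235/51 = 235/51

235/51


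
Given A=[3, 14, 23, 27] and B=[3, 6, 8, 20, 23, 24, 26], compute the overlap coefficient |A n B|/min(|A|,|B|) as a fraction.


A intersect B = [3, 23]
|A intersect B| = 2
min(|A|, |B|) = min(4, 7) = 4
Overlap = 2 / 4 = 1/2

1/2


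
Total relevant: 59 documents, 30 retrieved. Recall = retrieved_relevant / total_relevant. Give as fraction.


Recall = retrieved_relevant / total_relevant
= 30 / 59
= 30 / (30 + 29)
= 30/59

30/59


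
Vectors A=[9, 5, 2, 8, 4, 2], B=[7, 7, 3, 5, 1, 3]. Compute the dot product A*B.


Dot product = sum of element-wise products
A[0]*B[0] = 9*7 = 63
A[1]*B[1] = 5*7 = 35
A[2]*B[2] = 2*3 = 6
A[3]*B[3] = 8*5 = 40
A[4]*B[4] = 4*1 = 4
A[5]*B[5] = 2*3 = 6
Sum = 63 + 35 + 6 + 40 + 4 + 6 = 154

154


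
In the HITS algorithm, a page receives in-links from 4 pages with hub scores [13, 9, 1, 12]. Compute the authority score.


Authority = sum of hub scores of in-linkers
In-link 1: hub score = 13
In-link 2: hub score = 9
In-link 3: hub score = 1
In-link 4: hub score = 12
Authority = 13 + 9 + 1 + 12 = 35

35


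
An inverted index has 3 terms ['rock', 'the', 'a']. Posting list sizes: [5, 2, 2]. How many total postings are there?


Summing posting list sizes:
'rock': 5 postings
'the': 2 postings
'a': 2 postings
Total = 5 + 2 + 2 = 9

9


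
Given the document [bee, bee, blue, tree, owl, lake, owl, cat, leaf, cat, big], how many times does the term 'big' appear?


Document has 11 words
Scanning for 'big':
Found at positions: [10]
Count = 1

1


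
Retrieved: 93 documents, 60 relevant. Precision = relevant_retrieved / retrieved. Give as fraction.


Precision = relevant_retrieved / total_retrieved
= 60 / 93
= 60 / (60 + 33)
= 20/31

20/31


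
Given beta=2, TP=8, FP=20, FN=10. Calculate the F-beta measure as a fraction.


P = TP/(TP+FP) = 8/28 = 2/7
R = TP/(TP+FN) = 8/18 = 4/9
beta^2 = 2^2 = 4
(1 + beta^2) = 5
Numerator = (1+beta^2)*P*R = 40/63
Denominator = beta^2*P + R = 8/7 + 4/9 = 100/63
F_beta = 2/5

2/5


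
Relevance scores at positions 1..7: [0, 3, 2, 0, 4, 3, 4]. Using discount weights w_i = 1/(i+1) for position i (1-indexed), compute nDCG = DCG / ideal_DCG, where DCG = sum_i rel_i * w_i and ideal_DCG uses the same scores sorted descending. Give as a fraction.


Position discount weights w_i = 1/(i+1) for i=1..7:
Weights = [1/2, 1/3, 1/4, 1/5, 1/6, 1/7, 1/8]
Actual relevance: [0, 3, 2, 0, 4, 3, 4]
DCG = 0/2 + 3/3 + 2/4 + 0/5 + 4/6 + 3/7 + 4/8 = 65/21
Ideal relevance (sorted desc): [4, 4, 3, 3, 2, 0, 0]
Ideal DCG = 4/2 + 4/3 + 3/4 + 3/5 + 2/6 + 0/7 + 0/8 = 301/60
nDCG = DCG / ideal_DCG = 65/21 / 301/60 = 1300/2107

1300/2107


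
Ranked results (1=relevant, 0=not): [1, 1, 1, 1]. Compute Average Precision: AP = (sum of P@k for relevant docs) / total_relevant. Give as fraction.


Computing P@k for each relevant position:
Position 1: relevant, P@1 = 1/1 = 1
Position 2: relevant, P@2 = 2/2 = 1
Position 3: relevant, P@3 = 3/3 = 1
Position 4: relevant, P@4 = 4/4 = 1
Sum of P@k = 1 + 1 + 1 + 1 = 4
AP = 4 / 4 = 1

1


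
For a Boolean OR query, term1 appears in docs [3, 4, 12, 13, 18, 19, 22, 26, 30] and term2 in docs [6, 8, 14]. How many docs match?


Boolean OR: find union of posting lists
term1 docs: [3, 4, 12, 13, 18, 19, 22, 26, 30]
term2 docs: [6, 8, 14]
Union: [3, 4, 6, 8, 12, 13, 14, 18, 19, 22, 26, 30]
|union| = 12

12


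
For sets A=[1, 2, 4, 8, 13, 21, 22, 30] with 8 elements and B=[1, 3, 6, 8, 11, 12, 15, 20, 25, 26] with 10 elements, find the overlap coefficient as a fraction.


A intersect B = [1, 8]
|A intersect B| = 2
min(|A|, |B|) = min(8, 10) = 8
Overlap = 2 / 8 = 1/4

1/4


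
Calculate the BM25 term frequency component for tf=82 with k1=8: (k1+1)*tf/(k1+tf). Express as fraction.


BM25 TF component = (k1+1)*tf / (k1+tf)
k1 = 8, tf = 82
Numerator = (8+1)*82 = 738
Denominator = 8 + 82 = 90
= 738/90 = 41/5

41/5


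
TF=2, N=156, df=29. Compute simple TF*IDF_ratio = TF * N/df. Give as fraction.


TF * (N/df)
= 2 * (156/29)
= 2 * 156/29
= 312/29

312/29


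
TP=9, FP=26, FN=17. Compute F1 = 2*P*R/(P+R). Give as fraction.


F1 = 2 * P * R / (P + R)
P = TP/(TP+FP) = 9/35 = 9/35
R = TP/(TP+FN) = 9/26 = 9/26
2 * P * R = 2 * 9/35 * 9/26 = 81/455
P + R = 9/35 + 9/26 = 549/910
F1 = 81/455 / 549/910 = 18/61

18/61


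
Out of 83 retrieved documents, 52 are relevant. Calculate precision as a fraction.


Precision = relevant_retrieved / total_retrieved
= 52 / 83
= 52 / (52 + 31)
= 52/83

52/83


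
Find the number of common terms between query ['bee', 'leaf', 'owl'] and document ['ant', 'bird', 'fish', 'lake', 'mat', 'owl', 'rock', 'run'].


Query terms: ['bee', 'leaf', 'owl']
Document terms: ['ant', 'bird', 'fish', 'lake', 'mat', 'owl', 'rock', 'run']
Common terms: ['owl']
Overlap count = 1

1


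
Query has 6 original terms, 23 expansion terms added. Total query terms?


Original terms: 6
Expansion terms: 23
Total = 6 + 23 = 29

29


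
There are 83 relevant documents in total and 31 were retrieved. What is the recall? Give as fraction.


Recall = retrieved_relevant / total_relevant
= 31 / 83
= 31 / (31 + 52)
= 31/83

31/83


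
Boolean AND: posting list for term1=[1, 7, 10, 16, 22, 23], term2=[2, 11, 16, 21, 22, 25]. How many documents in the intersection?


Boolean AND: find intersection of posting lists
term1 docs: [1, 7, 10, 16, 22, 23]
term2 docs: [2, 11, 16, 21, 22, 25]
Intersection: [16, 22]
|intersection| = 2

2


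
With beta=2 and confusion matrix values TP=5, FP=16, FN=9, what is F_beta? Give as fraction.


P = TP/(TP+FP) = 5/21 = 5/21
R = TP/(TP+FN) = 5/14 = 5/14
beta^2 = 2^2 = 4
(1 + beta^2) = 5
Numerator = (1+beta^2)*P*R = 125/294
Denominator = beta^2*P + R = 20/21 + 5/14 = 55/42
F_beta = 25/77

25/77


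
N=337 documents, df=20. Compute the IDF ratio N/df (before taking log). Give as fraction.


IDF ratio = N / df
= 337 / 20
= 337/20

337/20


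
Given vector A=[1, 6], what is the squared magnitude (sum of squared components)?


|A|^2 = sum of squared components
A[0]^2 = 1^2 = 1
A[1]^2 = 6^2 = 36
Sum = 1 + 36 = 37

37


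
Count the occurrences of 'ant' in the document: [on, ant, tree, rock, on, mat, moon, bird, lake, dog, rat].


Document has 11 words
Scanning for 'ant':
Found at positions: [1]
Count = 1

1


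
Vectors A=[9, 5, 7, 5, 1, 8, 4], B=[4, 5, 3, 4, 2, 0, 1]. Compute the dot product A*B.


Dot product = sum of element-wise products
A[0]*B[0] = 9*4 = 36
A[1]*B[1] = 5*5 = 25
A[2]*B[2] = 7*3 = 21
A[3]*B[3] = 5*4 = 20
A[4]*B[4] = 1*2 = 2
A[5]*B[5] = 8*0 = 0
A[6]*B[6] = 4*1 = 4
Sum = 36 + 25 + 21 + 20 + 2 + 0 + 4 = 108

108


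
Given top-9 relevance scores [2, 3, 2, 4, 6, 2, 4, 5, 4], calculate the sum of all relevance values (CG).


Cumulative Gain = sum of relevance scores
Position 1: rel=2, running sum=2
Position 2: rel=3, running sum=5
Position 3: rel=2, running sum=7
Position 4: rel=4, running sum=11
Position 5: rel=6, running sum=17
Position 6: rel=2, running sum=19
Position 7: rel=4, running sum=23
Position 8: rel=5, running sum=28
Position 9: rel=4, running sum=32
CG = 32

32


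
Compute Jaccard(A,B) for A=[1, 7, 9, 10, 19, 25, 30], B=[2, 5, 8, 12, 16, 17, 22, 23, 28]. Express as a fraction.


A intersect B = []
|A intersect B| = 0
A union B = [1, 2, 5, 7, 8, 9, 10, 12, 16, 17, 19, 22, 23, 25, 28, 30]
|A union B| = 16
Jaccard = 0/16 = 0

0


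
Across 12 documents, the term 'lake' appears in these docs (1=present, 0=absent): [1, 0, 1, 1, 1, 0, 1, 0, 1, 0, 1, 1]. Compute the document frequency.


Checking each document for 'lake':
Doc 1: present
Doc 2: absent
Doc 3: present
Doc 4: present
Doc 5: present
Doc 6: absent
Doc 7: present
Doc 8: absent
Doc 9: present
Doc 10: absent
Doc 11: present
Doc 12: present
df = sum of presences = 1 + 0 + 1 + 1 + 1 + 0 + 1 + 0 + 1 + 0 + 1 + 1 = 8

8


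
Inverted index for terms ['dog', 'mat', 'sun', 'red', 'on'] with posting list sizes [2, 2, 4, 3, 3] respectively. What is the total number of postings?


Summing posting list sizes:
'dog': 2 postings
'mat': 2 postings
'sun': 4 postings
'red': 3 postings
'on': 3 postings
Total = 2 + 2 + 4 + 3 + 3 = 14

14


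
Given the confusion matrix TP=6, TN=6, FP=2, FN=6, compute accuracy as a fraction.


Accuracy = (TP + TN) / (TP + TN + FP + FN)
TP + TN = 6 + 6 = 12
Total = 6 + 6 + 2 + 6 = 20
Accuracy = 12 / 20 = 3/5

3/5


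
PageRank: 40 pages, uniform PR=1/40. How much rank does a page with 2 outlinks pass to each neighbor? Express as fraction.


Initial PR = 1/40 = 1/40
Outlinks = 2
Contribution per link = PR / outlinks
= 1/40 / 2
= 1/80

1/80


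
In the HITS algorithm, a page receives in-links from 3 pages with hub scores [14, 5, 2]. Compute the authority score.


Authority = sum of hub scores of in-linkers
In-link 1: hub score = 14
In-link 2: hub score = 5
In-link 3: hub score = 2
Authority = 14 + 5 + 2 = 21

21
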